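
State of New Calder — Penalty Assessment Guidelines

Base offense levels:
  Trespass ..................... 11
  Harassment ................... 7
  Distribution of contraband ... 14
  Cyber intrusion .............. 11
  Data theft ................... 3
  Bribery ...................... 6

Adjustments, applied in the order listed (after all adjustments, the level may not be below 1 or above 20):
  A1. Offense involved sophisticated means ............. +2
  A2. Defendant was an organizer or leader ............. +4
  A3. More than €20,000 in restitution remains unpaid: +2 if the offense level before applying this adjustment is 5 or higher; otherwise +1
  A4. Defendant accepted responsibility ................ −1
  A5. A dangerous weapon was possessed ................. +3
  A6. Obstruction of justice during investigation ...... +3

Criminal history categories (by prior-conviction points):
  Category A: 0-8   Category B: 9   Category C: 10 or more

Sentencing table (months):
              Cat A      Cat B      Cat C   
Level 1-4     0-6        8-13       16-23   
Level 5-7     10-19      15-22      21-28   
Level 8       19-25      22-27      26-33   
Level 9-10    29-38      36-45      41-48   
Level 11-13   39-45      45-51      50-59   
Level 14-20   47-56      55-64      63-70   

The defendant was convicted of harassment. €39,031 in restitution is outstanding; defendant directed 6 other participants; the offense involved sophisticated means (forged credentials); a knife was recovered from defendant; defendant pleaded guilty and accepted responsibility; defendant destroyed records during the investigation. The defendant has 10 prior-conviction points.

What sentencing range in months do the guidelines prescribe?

Base offense level for harassment: 7.
A1 applies: 7 + 2 = 9.
A2 applies: 9 + 4 = 13.
A3 applies (level before this adjustment is 13 ≥ 5, so +2): 13 + 2 = 15.
A4 applies: 15 − 1 = 14.
A5 applies: 14 + 3 = 17.
A6 applies: 17 + 3 = 20.
Final offense level: 20.
Criminal history: 10 prior points → Category C (10+).
Level 20 falls in the 14-20 band.
Grid: Level 14-20 × Category C = 63-70 months.

63-70 months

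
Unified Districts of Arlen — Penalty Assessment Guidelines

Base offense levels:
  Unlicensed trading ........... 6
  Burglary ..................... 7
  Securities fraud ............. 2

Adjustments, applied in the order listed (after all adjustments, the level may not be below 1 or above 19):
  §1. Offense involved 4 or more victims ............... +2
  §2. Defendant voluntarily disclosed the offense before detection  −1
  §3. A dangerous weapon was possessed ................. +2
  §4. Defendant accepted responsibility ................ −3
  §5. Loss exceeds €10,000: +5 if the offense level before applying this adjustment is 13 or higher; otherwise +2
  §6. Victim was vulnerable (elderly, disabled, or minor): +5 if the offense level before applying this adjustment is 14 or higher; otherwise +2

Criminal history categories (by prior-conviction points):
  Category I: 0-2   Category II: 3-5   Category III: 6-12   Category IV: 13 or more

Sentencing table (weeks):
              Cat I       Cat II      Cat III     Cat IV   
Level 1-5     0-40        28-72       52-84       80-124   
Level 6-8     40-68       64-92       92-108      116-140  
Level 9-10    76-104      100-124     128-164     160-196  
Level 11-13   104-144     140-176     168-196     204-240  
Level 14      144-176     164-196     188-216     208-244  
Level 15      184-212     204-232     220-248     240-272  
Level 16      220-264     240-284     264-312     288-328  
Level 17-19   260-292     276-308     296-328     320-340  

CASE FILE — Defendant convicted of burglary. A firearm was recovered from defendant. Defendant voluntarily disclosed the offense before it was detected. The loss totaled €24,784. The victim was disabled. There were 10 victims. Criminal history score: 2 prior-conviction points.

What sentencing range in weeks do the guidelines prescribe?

Base offense level for burglary: 7.
§1 applies: 7 + 2 = 9.
§2 applies: 9 − 1 = 8.
§3 applies: 8 + 2 = 10.
§5 applies (level before this adjustment is 10 < 13, so +2): 10 + 2 = 12.
§6 applies (level before this adjustment is 12 < 14, so +2): 12 + 2 = 14.
Final offense level: 14.
Criminal history: 2 prior points → Category I (0-2).
Level 14 falls in the 14 band.
Grid: Level 14 × Category I = 144-176 weeks.

144-176 weeks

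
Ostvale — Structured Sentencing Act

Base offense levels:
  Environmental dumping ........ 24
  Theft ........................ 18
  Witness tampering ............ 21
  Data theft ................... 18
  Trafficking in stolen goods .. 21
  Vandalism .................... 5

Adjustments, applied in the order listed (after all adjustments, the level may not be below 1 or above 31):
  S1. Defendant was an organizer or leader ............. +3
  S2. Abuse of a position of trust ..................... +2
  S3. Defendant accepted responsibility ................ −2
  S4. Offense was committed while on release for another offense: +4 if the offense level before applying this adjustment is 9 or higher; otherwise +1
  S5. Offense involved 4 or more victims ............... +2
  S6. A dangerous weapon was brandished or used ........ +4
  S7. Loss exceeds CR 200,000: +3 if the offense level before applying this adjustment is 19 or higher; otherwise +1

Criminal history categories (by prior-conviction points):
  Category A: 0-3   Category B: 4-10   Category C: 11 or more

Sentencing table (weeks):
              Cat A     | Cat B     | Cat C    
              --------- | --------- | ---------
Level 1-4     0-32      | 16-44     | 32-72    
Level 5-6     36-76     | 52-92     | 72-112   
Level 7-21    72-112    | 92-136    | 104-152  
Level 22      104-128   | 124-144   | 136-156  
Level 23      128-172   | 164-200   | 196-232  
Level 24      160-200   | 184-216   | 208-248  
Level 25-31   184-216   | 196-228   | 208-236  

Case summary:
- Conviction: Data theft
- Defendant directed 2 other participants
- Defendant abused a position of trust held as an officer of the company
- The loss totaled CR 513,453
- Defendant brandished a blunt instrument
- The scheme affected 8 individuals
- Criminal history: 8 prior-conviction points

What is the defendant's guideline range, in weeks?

196-228 weeks

Base offense level for data theft: 18.
S1 applies: 18 + 3 = 21.
S2 applies: 21 + 2 = 23.
S3 does not apply.
S4 does not apply.
S5 applies: 23 + 2 = 25.
S6 applies: 25 + 4 = 29.
S7 applies (level before this adjustment is 29 ≥ 19, so +3): 29 + 3 = 32.
Level 32 exceeds the maximum of 31; capped at 31.
Final offense level: 31.
Criminal history: 8 prior points → Category B (4-10).
Level 31 falls in the 25-31 band.
Grid: Level 25-31 × Category B = 196-228 weeks.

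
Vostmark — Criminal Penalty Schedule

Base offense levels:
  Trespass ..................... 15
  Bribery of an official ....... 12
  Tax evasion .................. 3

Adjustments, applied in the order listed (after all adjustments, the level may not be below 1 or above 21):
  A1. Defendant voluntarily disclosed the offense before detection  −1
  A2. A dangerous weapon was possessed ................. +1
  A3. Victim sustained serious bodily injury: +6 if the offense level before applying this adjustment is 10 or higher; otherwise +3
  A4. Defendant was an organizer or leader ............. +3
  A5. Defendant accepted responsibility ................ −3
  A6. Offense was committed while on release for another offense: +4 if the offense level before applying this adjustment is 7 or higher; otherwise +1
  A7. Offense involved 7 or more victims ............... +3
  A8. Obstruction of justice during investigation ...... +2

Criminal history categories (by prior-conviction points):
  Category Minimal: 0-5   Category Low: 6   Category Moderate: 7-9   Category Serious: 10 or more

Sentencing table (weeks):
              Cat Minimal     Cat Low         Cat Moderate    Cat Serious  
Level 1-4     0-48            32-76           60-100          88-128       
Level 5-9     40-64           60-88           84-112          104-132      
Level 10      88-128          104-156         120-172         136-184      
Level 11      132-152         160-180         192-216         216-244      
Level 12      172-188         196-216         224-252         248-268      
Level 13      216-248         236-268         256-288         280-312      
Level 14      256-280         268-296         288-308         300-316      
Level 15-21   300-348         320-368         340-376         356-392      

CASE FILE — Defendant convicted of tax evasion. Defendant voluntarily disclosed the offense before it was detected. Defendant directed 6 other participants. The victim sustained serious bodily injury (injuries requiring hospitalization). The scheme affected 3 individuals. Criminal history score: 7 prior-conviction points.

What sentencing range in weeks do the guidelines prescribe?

Base offense level for tax evasion: 3.
A1 applies: 3 − 1 = 2.
A2 does not apply.
A3 applies (level before this adjustment is 2 < 10, so +3): 2 + 3 = 5.
A4 applies: 5 + 3 = 8.
A5 does not apply.
A6 does not apply.
A7 does not apply.
A8 does not apply.
Final offense level: 8.
Criminal history: 7 prior points → Category Moderate (7-9).
Level 8 falls in the 5-9 band.
Grid: Level 5-9 × Category Moderate = 84-112 weeks.

84-112 weeks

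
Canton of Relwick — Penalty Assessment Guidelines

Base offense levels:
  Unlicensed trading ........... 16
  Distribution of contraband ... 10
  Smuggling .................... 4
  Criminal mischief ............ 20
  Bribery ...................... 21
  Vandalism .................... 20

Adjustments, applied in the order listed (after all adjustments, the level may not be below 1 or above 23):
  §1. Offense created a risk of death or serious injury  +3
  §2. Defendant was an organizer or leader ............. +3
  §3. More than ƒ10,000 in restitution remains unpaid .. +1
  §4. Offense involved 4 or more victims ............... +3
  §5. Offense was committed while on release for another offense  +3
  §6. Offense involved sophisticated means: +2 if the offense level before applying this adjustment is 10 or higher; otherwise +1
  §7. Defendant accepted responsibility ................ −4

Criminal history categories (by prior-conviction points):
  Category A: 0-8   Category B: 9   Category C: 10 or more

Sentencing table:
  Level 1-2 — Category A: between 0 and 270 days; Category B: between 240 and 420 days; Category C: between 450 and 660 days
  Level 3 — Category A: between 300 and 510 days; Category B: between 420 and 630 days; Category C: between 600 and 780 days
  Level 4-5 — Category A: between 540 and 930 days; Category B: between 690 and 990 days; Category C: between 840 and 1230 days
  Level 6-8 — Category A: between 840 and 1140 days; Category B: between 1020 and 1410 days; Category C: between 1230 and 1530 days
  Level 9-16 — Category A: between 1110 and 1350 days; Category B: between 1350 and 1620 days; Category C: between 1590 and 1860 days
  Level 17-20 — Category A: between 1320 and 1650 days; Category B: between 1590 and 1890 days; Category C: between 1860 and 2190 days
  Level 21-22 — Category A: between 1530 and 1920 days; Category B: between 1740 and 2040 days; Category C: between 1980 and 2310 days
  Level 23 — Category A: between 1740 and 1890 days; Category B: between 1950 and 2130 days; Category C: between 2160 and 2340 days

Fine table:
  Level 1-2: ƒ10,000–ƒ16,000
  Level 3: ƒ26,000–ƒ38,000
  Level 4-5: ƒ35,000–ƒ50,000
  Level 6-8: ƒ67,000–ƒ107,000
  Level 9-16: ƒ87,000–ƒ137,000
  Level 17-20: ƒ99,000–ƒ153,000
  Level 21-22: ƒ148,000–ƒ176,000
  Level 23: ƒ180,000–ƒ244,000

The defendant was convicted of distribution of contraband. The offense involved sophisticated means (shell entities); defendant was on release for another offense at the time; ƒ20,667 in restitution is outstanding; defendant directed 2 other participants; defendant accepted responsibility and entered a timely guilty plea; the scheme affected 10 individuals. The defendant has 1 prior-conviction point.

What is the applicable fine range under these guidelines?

Base offense level for distribution of contraband: 10.
§1 does not apply.
§2 applies: 10 + 3 = 13.
§3 applies: 13 + 1 = 14.
§4 applies: 14 + 3 = 17.
§5 applies: 17 + 3 = 20.
§6 applies (level before this adjustment is 20 ≥ 10, so +2): 20 + 2 = 22.
§7 applies: 22 − 4 = 18.
Final offense level: 18.
Level 18 falls in the 17-20 band.
Fine table: Level 17-20 → ƒ99,000–ƒ153,000.

ƒ99,000–ƒ153,000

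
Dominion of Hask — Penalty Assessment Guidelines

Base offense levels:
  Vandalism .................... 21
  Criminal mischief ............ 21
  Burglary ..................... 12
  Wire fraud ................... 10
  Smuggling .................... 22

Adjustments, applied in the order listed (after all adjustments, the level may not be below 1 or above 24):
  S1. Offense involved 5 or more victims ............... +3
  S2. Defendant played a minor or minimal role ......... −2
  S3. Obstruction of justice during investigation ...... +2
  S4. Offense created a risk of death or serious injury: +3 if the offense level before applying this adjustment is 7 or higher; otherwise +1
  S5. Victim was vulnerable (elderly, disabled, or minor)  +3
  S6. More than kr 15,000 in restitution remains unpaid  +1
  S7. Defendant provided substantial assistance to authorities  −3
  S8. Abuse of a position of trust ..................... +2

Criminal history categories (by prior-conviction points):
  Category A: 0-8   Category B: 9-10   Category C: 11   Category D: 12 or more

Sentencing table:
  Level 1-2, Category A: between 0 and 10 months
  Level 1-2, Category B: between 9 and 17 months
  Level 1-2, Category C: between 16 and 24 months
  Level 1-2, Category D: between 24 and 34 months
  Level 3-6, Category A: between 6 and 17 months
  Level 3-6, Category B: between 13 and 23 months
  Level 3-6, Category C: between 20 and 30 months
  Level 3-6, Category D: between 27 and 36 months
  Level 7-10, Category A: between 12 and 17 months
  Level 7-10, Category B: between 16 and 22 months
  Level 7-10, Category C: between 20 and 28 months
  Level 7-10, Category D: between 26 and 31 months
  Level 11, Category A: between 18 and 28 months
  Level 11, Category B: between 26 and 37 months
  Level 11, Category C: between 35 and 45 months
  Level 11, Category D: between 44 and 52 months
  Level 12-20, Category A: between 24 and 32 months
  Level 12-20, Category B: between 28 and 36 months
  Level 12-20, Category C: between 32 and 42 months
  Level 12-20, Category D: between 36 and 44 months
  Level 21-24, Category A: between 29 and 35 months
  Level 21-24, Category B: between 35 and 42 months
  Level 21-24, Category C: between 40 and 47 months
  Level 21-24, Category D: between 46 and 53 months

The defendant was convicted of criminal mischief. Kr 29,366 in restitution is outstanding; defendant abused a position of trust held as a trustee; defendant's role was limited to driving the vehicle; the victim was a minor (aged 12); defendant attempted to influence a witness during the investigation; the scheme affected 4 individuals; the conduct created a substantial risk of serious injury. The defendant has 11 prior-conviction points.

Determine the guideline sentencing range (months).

Base offense level for criminal mischief: 21.
S1 does not apply.
S2 applies: 21 − 2 = 19.
S3 applies: 19 + 2 = 21.
S4 applies (level before this adjustment is 21 ≥ 7, so +3): 21 + 3 = 24.
S5 applies: 24 + 3 = 27.
S6 applies: 27 + 1 = 28.
S7 does not apply.
S8 applies: 28 + 2 = 30.
Level 30 exceeds the maximum of 24; capped at 24.
Final offense level: 24.
Criminal history: 11 prior points → Category C (11).
Level 24 falls in the 21-24 band.
Grid: Level 21-24 × Category C = 40-47 months.

40-47 months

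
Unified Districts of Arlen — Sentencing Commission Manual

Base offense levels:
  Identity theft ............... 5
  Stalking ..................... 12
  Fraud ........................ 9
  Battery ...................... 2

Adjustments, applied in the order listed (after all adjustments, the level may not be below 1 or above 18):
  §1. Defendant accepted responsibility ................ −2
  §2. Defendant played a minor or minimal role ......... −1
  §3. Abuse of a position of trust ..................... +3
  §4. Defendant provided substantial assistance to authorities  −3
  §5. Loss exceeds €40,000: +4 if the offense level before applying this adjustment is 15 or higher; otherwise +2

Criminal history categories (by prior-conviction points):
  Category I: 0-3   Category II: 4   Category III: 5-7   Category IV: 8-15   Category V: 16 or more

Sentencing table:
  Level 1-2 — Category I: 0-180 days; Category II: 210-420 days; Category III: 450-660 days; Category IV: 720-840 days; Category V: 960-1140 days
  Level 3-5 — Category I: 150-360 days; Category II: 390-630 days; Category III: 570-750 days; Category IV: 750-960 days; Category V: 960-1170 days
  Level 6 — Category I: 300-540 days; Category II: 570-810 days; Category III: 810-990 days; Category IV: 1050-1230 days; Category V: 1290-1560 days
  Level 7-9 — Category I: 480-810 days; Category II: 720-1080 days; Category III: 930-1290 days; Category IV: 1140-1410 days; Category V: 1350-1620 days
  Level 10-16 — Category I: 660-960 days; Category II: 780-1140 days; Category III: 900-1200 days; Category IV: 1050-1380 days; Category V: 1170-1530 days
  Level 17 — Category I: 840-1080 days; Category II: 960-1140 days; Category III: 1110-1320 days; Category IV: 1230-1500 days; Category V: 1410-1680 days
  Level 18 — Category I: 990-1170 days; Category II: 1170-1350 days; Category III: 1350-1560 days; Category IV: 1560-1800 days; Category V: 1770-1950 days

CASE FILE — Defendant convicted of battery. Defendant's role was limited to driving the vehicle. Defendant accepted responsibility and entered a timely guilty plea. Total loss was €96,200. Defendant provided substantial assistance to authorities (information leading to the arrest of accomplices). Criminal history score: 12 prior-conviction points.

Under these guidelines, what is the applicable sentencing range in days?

720-840 days

Base offense level for battery: 2.
§1 applies: 2 − 2 = 0.
§2 applies: 0 − 1 = -1.
§4 applies: -1 − 3 = -4.
§5 applies (level before this adjustment is -4 < 15, so +2): -4 + 2 = -2.
Level -2 is below the minimum of 1; floored at 1.
Final offense level: 1.
Criminal history: 12 prior points → Category IV (8-15).
Level 1 falls in the 1-2 band.
Grid: Level 1-2 × Category IV = 720-840 days.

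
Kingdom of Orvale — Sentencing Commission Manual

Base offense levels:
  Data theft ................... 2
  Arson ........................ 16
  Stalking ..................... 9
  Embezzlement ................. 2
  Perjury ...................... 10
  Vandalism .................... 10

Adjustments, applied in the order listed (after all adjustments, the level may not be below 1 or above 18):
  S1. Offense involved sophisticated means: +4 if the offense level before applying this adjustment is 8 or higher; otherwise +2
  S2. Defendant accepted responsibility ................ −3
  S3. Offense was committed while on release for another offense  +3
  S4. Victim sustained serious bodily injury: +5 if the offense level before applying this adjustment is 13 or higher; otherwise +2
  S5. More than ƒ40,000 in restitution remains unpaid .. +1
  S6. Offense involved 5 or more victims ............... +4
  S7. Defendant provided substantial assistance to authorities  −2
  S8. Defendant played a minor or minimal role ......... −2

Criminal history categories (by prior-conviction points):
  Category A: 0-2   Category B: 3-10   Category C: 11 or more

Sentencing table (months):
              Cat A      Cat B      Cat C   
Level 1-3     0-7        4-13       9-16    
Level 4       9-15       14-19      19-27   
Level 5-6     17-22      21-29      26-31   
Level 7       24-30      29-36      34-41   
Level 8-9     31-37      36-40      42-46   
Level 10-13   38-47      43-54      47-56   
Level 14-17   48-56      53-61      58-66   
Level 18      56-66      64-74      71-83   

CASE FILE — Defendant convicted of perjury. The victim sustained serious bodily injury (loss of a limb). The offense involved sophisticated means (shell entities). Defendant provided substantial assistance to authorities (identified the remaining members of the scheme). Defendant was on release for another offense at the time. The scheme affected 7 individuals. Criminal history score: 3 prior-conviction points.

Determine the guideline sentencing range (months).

Base offense level for perjury: 10.
S1 applies (level before this adjustment is 10 ≥ 8, so +4): 10 + 4 = 14.
S3 applies: 14 + 3 = 17.
S4 applies (level before this adjustment is 17 ≥ 13, so +5): 17 + 5 = 22.
S5 does not apply.
S6 applies: 22 + 4 = 26.
S7 applies: 26 − 2 = 24.
S8 does not apply.
Level 24 exceeds the maximum of 18; capped at 18.
Final offense level: 18.
Criminal history: 3 prior points → Category B (3-10).
Level 18 falls in the 18 band.
Grid: Level 18 × Category B = 64-74 months.

64-74 months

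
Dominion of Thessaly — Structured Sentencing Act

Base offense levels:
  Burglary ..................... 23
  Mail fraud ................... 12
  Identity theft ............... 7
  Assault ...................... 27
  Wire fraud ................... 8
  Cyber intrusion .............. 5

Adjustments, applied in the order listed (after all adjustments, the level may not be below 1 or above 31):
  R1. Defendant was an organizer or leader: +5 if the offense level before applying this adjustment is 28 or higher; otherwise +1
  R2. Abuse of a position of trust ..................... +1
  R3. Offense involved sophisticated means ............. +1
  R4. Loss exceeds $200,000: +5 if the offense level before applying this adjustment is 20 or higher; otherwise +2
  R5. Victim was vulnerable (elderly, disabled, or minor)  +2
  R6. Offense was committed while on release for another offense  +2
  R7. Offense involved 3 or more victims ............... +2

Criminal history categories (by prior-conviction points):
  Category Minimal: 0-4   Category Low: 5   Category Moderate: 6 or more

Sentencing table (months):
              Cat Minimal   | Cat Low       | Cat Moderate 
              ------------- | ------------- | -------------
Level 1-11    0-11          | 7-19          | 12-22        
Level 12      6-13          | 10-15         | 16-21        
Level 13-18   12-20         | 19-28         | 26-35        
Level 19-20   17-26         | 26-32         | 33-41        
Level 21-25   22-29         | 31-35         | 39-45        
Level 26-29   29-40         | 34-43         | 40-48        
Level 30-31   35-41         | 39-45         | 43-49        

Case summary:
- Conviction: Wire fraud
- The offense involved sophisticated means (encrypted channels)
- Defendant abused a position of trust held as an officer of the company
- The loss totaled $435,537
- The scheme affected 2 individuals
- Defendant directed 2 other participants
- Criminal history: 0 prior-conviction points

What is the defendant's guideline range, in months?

Base offense level for wire fraud: 8.
R1 applies (level before this adjustment is 8 < 28, so +1): 8 + 1 = 9.
R2 applies: 9 + 1 = 10.
R3 applies: 10 + 1 = 11.
R4 applies (level before this adjustment is 11 < 20, so +2): 11 + 2 = 13.
R7 does not apply.
Final offense level: 13.
Criminal history: 0 prior points → Category Minimal (0-4).
Level 13 falls in the 13-18 band.
Grid: Level 13-18 × Category Minimal = 12-20 months.

12-20 months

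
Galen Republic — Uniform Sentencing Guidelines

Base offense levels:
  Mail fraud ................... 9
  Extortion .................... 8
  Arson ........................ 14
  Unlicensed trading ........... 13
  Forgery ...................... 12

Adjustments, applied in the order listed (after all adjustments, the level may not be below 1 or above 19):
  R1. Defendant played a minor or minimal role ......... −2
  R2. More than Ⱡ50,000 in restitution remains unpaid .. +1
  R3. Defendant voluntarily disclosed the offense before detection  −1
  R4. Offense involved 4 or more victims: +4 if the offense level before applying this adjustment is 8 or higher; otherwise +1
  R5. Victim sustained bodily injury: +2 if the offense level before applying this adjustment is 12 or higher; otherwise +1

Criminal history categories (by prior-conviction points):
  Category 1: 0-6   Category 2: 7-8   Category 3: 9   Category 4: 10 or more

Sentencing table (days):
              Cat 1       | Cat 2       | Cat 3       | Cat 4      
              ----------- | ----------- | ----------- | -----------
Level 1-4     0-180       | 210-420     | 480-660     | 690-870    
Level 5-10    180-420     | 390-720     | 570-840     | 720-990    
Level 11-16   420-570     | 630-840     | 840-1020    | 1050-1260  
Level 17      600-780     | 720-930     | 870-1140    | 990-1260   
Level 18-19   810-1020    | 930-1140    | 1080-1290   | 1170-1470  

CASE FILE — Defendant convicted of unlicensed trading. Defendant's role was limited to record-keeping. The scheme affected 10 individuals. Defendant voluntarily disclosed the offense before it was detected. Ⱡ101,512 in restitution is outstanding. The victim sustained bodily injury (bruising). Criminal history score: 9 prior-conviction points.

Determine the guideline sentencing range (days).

Base offense level for unlicensed trading: 13.
R1 applies: 13 − 2 = 11.
R2 applies: 11 + 1 = 12.
R3 applies: 12 − 1 = 11.
R4 applies (level before this adjustment is 11 ≥ 8, so +4): 11 + 4 = 15.
R5 applies (level before this adjustment is 15 ≥ 12, so +2): 15 + 2 = 17.
Final offense level: 17.
Criminal history: 9 prior points → Category 3 (9).
Level 17 falls in the 17 band.
Grid: Level 17 × Category 3 = 870-1140 days.

870-1140 days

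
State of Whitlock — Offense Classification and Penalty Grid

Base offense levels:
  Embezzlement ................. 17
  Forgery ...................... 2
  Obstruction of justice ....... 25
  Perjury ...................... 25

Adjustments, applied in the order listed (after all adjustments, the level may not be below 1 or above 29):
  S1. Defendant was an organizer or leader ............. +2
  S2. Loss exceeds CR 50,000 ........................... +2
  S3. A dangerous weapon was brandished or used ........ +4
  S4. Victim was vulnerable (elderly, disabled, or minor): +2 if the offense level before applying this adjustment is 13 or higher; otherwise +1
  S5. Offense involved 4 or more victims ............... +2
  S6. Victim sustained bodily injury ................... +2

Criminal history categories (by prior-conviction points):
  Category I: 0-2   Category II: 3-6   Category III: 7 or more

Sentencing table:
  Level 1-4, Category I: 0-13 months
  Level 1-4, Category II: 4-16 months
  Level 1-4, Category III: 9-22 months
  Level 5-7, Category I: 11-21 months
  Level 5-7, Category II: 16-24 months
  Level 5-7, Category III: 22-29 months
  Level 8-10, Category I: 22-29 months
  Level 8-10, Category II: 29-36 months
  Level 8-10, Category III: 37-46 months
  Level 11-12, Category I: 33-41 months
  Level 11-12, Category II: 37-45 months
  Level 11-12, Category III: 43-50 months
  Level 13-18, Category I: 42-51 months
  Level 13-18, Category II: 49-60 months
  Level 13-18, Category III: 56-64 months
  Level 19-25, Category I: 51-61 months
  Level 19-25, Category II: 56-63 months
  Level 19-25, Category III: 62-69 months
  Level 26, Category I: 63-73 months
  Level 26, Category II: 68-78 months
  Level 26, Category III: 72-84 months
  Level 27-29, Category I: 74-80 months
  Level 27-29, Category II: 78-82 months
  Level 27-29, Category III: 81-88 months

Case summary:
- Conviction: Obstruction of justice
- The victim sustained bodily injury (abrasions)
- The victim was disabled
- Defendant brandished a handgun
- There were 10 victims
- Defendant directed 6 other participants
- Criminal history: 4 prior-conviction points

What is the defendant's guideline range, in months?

Base offense level for obstruction of justice: 25.
S1 applies: 25 + 2 = 27.
S2 does not apply.
S3 applies: 27 + 4 = 31.
S4 applies (level before this adjustment is 31 ≥ 13, so +2): 31 + 2 = 33.
S5 applies: 33 + 2 = 35.
S6 applies: 35 + 2 = 37.
Level 37 exceeds the maximum of 29; capped at 29.
Final offense level: 29.
Criminal history: 4 prior points → Category II (3-6).
Level 29 falls in the 27-29 band.
Grid: Level 27-29 × Category II = 78-82 months.

78-82 months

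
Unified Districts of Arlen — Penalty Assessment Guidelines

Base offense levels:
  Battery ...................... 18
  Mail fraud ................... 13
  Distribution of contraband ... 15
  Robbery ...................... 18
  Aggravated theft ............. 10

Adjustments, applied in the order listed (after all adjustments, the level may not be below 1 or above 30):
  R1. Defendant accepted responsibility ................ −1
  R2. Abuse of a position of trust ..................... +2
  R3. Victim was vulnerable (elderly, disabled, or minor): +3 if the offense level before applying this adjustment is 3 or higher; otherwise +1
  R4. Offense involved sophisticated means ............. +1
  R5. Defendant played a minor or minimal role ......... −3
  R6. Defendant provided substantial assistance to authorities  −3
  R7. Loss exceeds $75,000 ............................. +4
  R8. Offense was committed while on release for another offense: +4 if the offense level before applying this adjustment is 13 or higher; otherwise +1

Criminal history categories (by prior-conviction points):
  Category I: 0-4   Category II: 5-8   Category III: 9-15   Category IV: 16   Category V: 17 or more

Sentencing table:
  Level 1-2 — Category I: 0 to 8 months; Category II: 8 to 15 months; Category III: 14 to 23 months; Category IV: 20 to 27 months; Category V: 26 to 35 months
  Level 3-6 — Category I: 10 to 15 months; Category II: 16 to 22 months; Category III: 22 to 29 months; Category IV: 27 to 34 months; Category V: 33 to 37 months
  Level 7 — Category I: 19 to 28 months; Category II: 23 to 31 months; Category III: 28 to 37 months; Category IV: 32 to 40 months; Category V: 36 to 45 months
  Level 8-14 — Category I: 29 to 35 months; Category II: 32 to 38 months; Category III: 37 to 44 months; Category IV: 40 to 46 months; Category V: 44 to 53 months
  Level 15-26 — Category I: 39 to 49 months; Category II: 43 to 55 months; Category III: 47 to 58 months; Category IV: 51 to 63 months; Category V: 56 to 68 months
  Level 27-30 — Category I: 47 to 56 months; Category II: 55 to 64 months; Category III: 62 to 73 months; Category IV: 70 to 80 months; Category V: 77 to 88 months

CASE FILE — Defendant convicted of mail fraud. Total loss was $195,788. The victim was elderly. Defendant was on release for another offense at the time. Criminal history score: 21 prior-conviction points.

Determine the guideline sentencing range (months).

Base offense level for mail fraud: 13.
R1 does not apply.
R3 applies (level before this adjustment is 13 ≥ 3, so +3): 13 + 3 = 16.
R4 does not apply.
R7 applies: 16 + 4 = 20.
R8 applies (level before this adjustment is 20 ≥ 13, so +4): 20 + 4 = 24.
Final offense level: 24.
Criminal history: 21 prior points → Category V (17+).
Level 24 falls in the 15-26 band.
Grid: Level 15-26 × Category V = 56-68 months.

56-68 months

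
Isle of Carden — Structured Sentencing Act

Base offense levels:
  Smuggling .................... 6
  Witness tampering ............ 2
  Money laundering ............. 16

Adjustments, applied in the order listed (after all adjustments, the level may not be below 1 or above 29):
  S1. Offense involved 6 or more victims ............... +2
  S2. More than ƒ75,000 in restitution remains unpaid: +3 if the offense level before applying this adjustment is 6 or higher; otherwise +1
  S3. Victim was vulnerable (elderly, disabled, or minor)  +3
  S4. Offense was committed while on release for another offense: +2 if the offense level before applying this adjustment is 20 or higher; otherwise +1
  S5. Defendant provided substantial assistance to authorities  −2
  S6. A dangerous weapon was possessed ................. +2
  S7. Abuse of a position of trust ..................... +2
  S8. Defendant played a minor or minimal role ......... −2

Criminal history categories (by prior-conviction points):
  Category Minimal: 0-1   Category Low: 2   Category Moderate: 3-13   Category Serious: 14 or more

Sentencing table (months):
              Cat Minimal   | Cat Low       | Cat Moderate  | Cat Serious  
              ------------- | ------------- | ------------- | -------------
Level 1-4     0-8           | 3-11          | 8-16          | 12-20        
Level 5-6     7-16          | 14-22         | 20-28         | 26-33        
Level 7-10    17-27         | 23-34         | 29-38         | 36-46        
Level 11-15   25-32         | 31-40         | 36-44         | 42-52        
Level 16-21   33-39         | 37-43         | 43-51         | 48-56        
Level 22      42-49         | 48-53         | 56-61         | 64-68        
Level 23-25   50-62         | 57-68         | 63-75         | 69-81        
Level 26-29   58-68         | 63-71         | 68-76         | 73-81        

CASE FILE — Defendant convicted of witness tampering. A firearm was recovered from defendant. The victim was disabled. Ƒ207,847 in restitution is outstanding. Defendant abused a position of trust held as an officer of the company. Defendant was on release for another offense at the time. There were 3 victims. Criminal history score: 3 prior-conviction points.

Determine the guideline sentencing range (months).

36-44 months

Base offense level for witness tampering: 2.
S1 does not apply.
S2 applies (level before this adjustment is 2 < 6, so +1): 2 + 1 = 3.
S3 applies: 3 + 3 = 6.
S4 applies (level before this adjustment is 6 < 20, so +1): 6 + 1 = 7.
S6 applies: 7 + 2 = 9.
S7 applies: 9 + 2 = 11.
Final offense level: 11.
Criminal history: 3 prior points → Category Moderate (3-13).
Level 11 falls in the 11-15 band.
Grid: Level 11-15 × Category Moderate = 36-44 months.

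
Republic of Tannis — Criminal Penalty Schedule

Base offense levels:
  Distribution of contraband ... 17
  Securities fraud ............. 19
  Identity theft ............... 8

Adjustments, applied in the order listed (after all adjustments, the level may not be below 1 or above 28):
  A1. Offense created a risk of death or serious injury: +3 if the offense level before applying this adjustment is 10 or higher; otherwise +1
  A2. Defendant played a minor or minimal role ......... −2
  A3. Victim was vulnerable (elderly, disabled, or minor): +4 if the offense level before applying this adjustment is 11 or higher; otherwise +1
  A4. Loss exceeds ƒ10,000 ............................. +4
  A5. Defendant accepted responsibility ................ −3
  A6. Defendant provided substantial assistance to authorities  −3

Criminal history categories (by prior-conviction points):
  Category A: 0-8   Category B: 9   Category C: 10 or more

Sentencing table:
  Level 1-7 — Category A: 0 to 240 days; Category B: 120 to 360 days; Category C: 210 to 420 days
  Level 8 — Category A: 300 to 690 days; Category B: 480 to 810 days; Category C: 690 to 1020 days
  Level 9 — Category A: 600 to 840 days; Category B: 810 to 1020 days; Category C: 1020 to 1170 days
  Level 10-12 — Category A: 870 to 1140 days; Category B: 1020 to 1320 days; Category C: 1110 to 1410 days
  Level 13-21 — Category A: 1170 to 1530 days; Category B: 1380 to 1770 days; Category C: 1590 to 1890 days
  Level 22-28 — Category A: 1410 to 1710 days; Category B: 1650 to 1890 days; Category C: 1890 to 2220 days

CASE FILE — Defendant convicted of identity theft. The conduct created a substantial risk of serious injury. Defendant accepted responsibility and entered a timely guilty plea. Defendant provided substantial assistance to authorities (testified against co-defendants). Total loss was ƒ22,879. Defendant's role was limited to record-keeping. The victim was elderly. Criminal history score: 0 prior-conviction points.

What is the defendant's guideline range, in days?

0-240 days

Base offense level for identity theft: 8.
A1 applies (level before this adjustment is 8 < 10, so +1): 8 + 1 = 9.
A2 applies: 9 − 2 = 7.
A3 applies (level before this adjustment is 7 < 11, so +1): 7 + 1 = 8.
A4 applies: 8 + 4 = 12.
A5 applies: 12 − 3 = 9.
A6 applies: 9 − 3 = 6.
Final offense level: 6.
Criminal history: 0 prior points → Category A (0-8).
Level 6 falls in the 1-7 band.
Grid: Level 1-7 × Category A = 0-240 days.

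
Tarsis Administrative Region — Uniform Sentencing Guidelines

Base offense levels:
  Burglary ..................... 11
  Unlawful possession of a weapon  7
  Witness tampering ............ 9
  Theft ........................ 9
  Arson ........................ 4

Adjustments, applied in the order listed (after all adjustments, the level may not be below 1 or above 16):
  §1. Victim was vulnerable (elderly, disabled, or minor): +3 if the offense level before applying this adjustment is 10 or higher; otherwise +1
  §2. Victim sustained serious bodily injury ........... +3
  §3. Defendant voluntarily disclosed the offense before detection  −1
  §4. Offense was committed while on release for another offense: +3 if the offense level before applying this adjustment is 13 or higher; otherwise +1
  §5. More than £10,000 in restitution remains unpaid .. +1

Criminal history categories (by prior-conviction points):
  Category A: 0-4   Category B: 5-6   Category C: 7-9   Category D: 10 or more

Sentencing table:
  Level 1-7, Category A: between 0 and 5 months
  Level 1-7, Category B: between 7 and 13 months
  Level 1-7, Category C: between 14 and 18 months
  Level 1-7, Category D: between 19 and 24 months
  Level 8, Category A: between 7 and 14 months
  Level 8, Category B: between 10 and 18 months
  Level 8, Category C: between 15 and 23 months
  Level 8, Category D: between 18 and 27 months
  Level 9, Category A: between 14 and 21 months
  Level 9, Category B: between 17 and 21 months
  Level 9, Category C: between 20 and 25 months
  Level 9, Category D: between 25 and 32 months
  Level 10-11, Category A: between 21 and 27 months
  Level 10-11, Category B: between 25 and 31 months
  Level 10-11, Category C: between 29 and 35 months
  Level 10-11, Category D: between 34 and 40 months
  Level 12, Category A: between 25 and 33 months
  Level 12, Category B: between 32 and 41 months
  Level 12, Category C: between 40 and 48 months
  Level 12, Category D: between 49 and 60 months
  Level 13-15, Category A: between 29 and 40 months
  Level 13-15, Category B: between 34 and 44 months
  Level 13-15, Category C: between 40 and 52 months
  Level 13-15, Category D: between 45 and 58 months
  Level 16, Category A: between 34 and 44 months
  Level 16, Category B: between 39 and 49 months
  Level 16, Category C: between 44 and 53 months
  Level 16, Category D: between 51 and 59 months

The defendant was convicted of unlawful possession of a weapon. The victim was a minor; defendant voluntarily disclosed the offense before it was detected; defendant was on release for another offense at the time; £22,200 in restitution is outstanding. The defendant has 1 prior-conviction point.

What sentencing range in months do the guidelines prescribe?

Base offense level for unlawful possession of a weapon: 7.
§1 applies (level before this adjustment is 7 < 10, so +1): 7 + 1 = 8.
§3 applies: 8 − 1 = 7.
§4 applies (level before this adjustment is 7 < 13, so +1): 7 + 1 = 8.
§5 applies: 8 + 1 = 9.
Final offense level: 9.
Criminal history: 1 prior point → Category A (0-4).
Level 9 falls in the 9 band.
Grid: Level 9 × Category A = 14-21 months.

14-21 months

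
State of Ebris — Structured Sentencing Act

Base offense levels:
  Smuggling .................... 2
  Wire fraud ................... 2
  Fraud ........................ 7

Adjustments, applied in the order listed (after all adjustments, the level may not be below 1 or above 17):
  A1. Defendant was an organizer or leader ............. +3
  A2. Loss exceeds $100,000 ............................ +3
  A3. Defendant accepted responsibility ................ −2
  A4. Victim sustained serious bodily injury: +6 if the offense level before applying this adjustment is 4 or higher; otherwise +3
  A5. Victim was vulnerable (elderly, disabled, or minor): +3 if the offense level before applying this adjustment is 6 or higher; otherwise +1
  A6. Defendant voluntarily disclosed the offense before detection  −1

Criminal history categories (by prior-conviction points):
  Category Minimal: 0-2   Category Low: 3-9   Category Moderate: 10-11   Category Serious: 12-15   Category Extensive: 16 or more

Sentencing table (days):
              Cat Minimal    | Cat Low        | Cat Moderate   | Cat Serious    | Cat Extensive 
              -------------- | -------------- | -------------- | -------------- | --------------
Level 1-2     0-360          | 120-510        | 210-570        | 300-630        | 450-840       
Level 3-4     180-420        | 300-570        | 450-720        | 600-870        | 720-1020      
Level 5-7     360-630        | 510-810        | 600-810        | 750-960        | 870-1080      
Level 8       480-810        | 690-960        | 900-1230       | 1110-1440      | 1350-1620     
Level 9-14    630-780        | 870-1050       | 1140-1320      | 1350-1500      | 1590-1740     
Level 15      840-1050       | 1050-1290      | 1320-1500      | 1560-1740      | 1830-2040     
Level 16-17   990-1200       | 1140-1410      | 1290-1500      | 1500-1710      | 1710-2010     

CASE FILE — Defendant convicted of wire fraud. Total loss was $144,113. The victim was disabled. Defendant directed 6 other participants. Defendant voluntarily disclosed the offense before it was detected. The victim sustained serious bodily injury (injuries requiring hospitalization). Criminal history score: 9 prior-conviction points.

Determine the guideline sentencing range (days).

1140-1410 days

Base offense level for wire fraud: 2.
A1 applies: 2 + 3 = 5.
A2 applies: 5 + 3 = 8.
A3 does not apply.
A4 applies (level before this adjustment is 8 ≥ 4, so +6): 8 + 6 = 14.
A5 applies (level before this adjustment is 14 ≥ 6, so +3): 14 + 3 = 17.
A6 applies: 17 − 1 = 16.
Final offense level: 16.
Criminal history: 9 prior points → Category Low (3-9).
Level 16 falls in the 16-17 band.
Grid: Level 16-17 × Category Low = 1140-1410 days.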